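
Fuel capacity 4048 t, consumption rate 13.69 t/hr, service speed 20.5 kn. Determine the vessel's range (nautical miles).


Formula: endurance = fuel / rate; range = endurance * speed
Step 1 — endurance = 4048 / 13.69 = 295.6903 hours
Step 2 — range = 295.6903 * 20.5 ≈ 6061.7 nautical miles (5 s.f.)

6061.7 NM


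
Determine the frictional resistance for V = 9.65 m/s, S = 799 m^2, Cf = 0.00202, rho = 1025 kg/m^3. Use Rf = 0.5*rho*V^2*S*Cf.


Formula: Rf = 0.5 * rho * V^2 * S * Cf
Step 1 — V^2 = 9.65^2 = 93.1225
Step 2 — 0.5 * rho * V^2 = 0.5 * 1025 * 93.1225 = 47725.28125
Step 3 — Rf = 47725.28125 * 799 * 0.00202 ≈ 77028 N (5 s.f.)

77028 N


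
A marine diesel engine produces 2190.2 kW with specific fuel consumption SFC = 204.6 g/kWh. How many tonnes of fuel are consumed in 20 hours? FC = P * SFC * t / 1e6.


Formula: FC (tonnes) = P * SFC * t / 1,000,000
Step 1 — P * SFC * t = 2190.2 * 204.6 * 20 = 8962298.4 g
Step 2 — FC (tonnes) = 8962298.4 / 1,000,000 ≈ 8.9623 tonnes (5 s.f.)

8.9623 tonnes


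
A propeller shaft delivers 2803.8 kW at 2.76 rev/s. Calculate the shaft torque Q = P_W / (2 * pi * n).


Formula: Q = P_W / (2 * pi * n)
Step 1 — P_W = 2803.8 kW * 1000 = 2803800.0 W
Step 2 — 2 * pi * n = 2 * pi * 2.76 = 17.341591
Step 3 — Q = 2803800.0 / 17.341591 ≈ 161680 N·m (5 s.f.)

161680 N·m


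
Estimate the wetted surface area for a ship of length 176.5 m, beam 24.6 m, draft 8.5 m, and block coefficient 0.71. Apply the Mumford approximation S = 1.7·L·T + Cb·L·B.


Formula: S = 1.7*L*T + V/T with V = Cb*L*B*T, i.e. S = L * (1.7*T + Cb*B)
Step 1 — 1.7*T = 1.7 * 8.5 = 14.45 m
Step 2 — Cb*B = 0.71 * 24.6 = 17.466 m
Step 3 — 1.7*T + Cb*B = 14.45 + 17.466 = 31.916 m
Step 4 — S = 176.5 * 31.916 ≈ 5633.2 m^2 (5 s.f.)

5633.2 m^2


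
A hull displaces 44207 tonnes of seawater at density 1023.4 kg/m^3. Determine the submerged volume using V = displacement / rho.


Formula: V = mass / rho
Step 1 — convert tonnes to kg: 44207 t * 1000 = 44207000 kg
Step 2 — V = 44207000 / 1023.4 ≈ 43196 m^3 (5 s.f.)

43196 m^3


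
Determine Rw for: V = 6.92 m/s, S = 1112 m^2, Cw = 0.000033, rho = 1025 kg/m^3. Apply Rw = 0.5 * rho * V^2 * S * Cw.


Formula: Rw = 0.5 * rho * V^2 * S * Cw
Step 1 — V^2 = 6.92^2 = 47.8864
Step 2 — 0.5 * rho * V^2 = 0.5 * 1025 * 47.8864 = 24541.78
Step 3 — Rw = 24541.78 * 1112 * 0.000033 ≈ 900.59 N (5 s.f.)

900.59 N


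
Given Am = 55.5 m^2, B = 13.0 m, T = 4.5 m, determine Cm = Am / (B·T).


Formula: Cm = Am / (B * T)
Step 1 — B * T = 13.0 * 4.5 = 58.5 m^2
Step 2 — Cm = 55.5 / 58.5 ≈ 0.94872 (5 s.f.)

0.94872


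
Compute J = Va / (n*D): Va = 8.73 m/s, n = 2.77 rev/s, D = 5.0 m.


Formula: J = Va / (n * D)
Step 1 — n * D = 2.77 * 5.0 = 13.85
Step 2 — J = 8.73 / 13.85 ≈ 0.63032 (5 s.f.)

0.63032


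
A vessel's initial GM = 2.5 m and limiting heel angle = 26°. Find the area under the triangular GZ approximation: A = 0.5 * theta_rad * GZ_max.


Formula: GZ_max = GM * sin(theta); Area = 0.5 * theta_rad * GZ_max
Step 1 — GZ_max = 2.5 * sin(26°) = 2.5 * 0.438371 = 1.095927 m
Step 2 — theta_rad = 26 * pi/180 = 0.453786 rad
Step 3 — Area = 0.5 * 0.453786 * 1.095927 ≈ 0.24866 m·rad (5 s.f.)

0.24866 m·rad


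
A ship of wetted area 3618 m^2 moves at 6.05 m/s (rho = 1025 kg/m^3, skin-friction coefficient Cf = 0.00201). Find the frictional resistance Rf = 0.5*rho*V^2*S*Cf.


Formula: Rf = 0.5 * rho * V^2 * S * Cf
Step 1 — V^2 = 6.05^2 = 36.6025
Step 2 — 0.5 * rho * V^2 = 0.5 * 1025 * 36.6025 = 18758.78125
Step 3 — Rf = 18758.78125 * 3618 * 0.00201 ≈ 136420 N (5 s.f.)

136420 N


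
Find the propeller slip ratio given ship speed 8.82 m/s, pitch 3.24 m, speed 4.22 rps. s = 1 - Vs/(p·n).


Formula: s = 1 - Vs / (p * n)
Step 1 — p * n = 3.24 * 4.22 = 13.6728
Step 2 — Vs / (p*n) = 8.82 / 13.6728 = 0.645076 (6 d.p.)
Step 3 — s = 1 - 0.645076 = 0.354924

0.354924


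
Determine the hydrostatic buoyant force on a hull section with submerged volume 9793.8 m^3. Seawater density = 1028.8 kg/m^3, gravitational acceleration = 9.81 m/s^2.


Formula: Fb = rho * g * V
Substituting: Fb = 1028.8 * 9.81 * 9793.8
Intermediate: 1028.8 * 9.81 = 10092.528
Result: Fb = 10092.528 * 9793.8 ≈ 98844000 N (5 s.f.)

98844000 N


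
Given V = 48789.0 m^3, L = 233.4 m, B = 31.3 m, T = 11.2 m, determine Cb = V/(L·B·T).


Formula: Cb = V / (L * B * T)
Step 1 — L * B * T = 233.4 * 31.3 * 11.2 = 81820.704 m^3
Step 2 — Cb = 48789.0 / 81820.704 ≈ 0.59629 (5 s.f.)

0.59629


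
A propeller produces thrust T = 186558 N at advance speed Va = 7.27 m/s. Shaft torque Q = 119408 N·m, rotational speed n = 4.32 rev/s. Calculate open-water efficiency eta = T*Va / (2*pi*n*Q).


Formula: eta = T * Va / (2 * pi * n * Q)
Step 1 — numerator = T * Va = 186558 * 7.27 = 1356276.66
Step 2 — 2 * pi * n = 2 * pi * 4.32 = 27.143361
Step 3 — denominator = 27.143361 * 119408 = 3241134.45
Step 4 — eta = 1356276.66 / 3241134.45 ≈ 0.41846 (5 s.f.)

0.41846


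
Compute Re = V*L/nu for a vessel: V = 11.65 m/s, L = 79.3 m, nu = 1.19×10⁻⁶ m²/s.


Formula: Re = V * L / nu
Step 1 — V * L = 11.65 * 79.3 = 923.845 m^2/s
Step 2 — Re = 923.845 / 1.19e-6 = 7.76e+08

7.76e+08


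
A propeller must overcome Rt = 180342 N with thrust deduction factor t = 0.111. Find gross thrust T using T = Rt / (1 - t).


Formula: T = Rt / (1 - t)
Step 1 — (1 - t) = 1 - 0.111 = 0.889
Step 2 — T = 180342 / 0.889 ≈ 202860 N (5 s.f.)

202860 N


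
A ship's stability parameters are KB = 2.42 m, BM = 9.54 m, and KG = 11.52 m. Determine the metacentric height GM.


Formula: GM = KB + BM - KG
Step 1 — KM = KB + BM = 2.42 + 9.54 = 11.96 m
Step 2 — GM = KM - KG = 11.96 - 11.52 = 0.44 m

0.44 m


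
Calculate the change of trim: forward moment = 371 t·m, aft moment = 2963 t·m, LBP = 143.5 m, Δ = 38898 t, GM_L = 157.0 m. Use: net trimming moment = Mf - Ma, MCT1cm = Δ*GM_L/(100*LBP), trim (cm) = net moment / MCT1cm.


Formula: net trimming moment = Mf - Ma; MCT1cm = Δ*GM_L/(100*LBP); trim = net moment / MCT1cm
Step 1 — net trimming moment = 371 - 2963 = -2592 t·m
Step 2 — MCT1cm = 38898 * 157.0 / (100 * 143.5) = 425.5739 t·m/cm
Step 3 — trim = -2592 / 425.5739 ≈ -6.0906 cm (5 s.f.)

-6.0906 cm


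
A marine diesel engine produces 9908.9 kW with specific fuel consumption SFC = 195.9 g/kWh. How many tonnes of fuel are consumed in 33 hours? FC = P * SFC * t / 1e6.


Formula: FC (tonnes) = P * SFC * t / 1,000,000
Step 1 — P * SFC * t = 9908.9 * 195.9 * 33 = 64058065.83 g
Step 2 — FC (tonnes) = 64058065.83 / 1,000,000 ≈ 64.058 tonnes (5 s.f.)

64.058 tonnes


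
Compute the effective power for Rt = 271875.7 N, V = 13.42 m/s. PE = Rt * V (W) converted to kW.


Formula: PE = Rt * V / 1000 (kW)
Step 1 — PE (W) = 271875.7 * 13.42 = 3648571.894 W
Step 2 — PE (kW) = 3648571.894 / 1000 ≈ 3648.6 kW (5 s.f.)

3648.6 kW


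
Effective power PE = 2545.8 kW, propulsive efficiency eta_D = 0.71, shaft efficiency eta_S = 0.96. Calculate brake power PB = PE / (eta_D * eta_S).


Formula: PB = PE / (eta_D * eta_S)
Step 1 — combined efficiency = eta_D * eta_S = 0.71 * 0.96 = 0.6816
Step 2 — PB = 2545.8 / 0.6816 ≈ 3735.0 kW (5 s.f.)

3735.0 kW


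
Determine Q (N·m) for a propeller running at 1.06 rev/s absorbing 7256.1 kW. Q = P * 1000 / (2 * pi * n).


Formula: Q = P_W / (2 * pi * n)
Step 1 — P_W = 7256.1 kW * 1000 = 7256100.0 W
Step 2 — 2 * pi * n = 2 * pi * 1.06 = 6.660176
Step 3 — Q = 7256100.0 / 6.660176 ≈ 1089500 N·m (5 s.f.)

1089500 N·m


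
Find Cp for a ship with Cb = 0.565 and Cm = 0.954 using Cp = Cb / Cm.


Formula: Cp = Cb / Cm
Substituting: Cp = 0.565 / 0.954
Result: Cp ≈ 0.59224 (5 s.f.)

0.59224


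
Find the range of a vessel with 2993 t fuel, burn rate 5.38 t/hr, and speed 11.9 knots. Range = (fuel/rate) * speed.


Formula: endurance = fuel / rate; range = endurance * speed
Step 1 — endurance = 2993 / 5.38 = 556.3197 hours
Step 2 — range = 556.3197 * 11.9 ≈ 6620.2 nautical miles (5 s.f.)

6620.2 NM


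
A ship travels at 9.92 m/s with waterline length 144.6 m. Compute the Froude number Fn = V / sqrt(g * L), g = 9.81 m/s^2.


Formula: Fn = V / sqrt(g * L)
Step 1 — g * L = 9.81 * 144.6 = 1418.526
Step 2 — sqrt(g * L) = sqrt(1418.526) = 37.663324
Step 3 — Fn = 9.92 / 37.663324 ≈ 0.26339 (5 s.f.)

0.26339


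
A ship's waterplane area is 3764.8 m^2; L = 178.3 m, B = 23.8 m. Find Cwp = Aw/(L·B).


Formula: Cwp = Aw / (L * B)
Step 1 — L * B = 178.3 * 23.8 = 4243.54 m^2
Step 2 — Cwp = 3764.8 / 4243.54 ≈ 0.88718 (5 s.f.)

0.88718


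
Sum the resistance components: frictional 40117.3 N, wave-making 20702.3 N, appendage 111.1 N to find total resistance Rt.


Formula: Rt = Rf + Rw + Ra
Substituting: Rt = 40117.3 + 20702.3 + 111.1
Result: Rt = 60930.7 N

60930.7 N


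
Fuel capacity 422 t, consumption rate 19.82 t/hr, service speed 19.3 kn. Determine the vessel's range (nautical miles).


Formula: endurance = fuel / rate; range = endurance * speed
Step 1 — endurance = 422 / 19.82 = 21.2916 hours
Step 2 — range = 21.2916 * 19.3 ≈ 410.93 nautical miles (5 s.f.)

410.93 NM


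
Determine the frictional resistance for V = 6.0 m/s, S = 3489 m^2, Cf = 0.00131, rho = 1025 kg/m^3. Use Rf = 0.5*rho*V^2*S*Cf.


Formula: Rf = 0.5 * rho * V^2 * S * Cf
Step 1 — V^2 = 6.0^2 = 36.0
Step 2 — 0.5 * rho * V^2 = 0.5 * 1025 * 36.0 = 18450.0
Step 3 — Rf = 18450.0 * 3489 * 0.00131 ≈ 84327 N (5 s.f.)

84327 N


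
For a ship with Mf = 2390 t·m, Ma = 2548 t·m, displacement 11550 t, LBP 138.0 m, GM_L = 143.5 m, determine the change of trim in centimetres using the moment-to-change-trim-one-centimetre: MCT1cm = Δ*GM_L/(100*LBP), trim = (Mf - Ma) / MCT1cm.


Formula: net trimming moment = Mf - Ma; MCT1cm = Δ*GM_L/(100*LBP); trim = net moment / MCT1cm
Step 1 — net trimming moment = 2390 - 2548 = -158 t·m
Step 2 — MCT1cm = 11550 * 143.5 / (100 * 138.0) = 120.1033 t·m/cm
Step 3 — trim = -158 / 120.1033 ≈ -1.3155 cm (5 s.f.)

-1.3155 cm


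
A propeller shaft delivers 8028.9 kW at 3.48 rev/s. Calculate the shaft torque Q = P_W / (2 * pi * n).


Formula: Q = P_W / (2 * pi * n)
Step 1 — P_W = 8028.9 kW * 1000 = 8028900.0 W
Step 2 — 2 * pi * n = 2 * pi * 3.48 = 21.865485
Step 3 — Q = 8028900.0 / 21.865485 ≈ 367200 N·m (5 s.f.)

367200 N·m


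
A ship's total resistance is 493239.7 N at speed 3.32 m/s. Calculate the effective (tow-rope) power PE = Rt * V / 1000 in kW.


Formula: PE = Rt * V / 1000 (kW)
Step 1 — PE (W) = 493239.7 * 3.32 = 1637555.804 W
Step 2 — PE (kW) = 1637555.804 / 1000 ≈ 1637.6 kW (5 s.f.)

1637.6 kW


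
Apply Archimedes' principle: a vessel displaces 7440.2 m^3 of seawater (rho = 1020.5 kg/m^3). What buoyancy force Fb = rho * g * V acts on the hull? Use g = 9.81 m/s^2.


Formula: Fb = rho * g * V
Substituting: Fb = 1020.5 * 9.81 * 7440.2
Intermediate: 1020.5 * 9.81 = 10011.105
Result: Fb = 10011.105 * 7440.2 ≈ 74485000 N (5 s.f.)

74485000 N


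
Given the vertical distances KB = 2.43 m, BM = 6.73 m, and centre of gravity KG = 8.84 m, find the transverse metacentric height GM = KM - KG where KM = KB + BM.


Formula: GM = KB + BM - KG
Step 1 — KM = KB + BM = 2.43 + 6.73 = 9.16 m
Step 2 — GM = KM - KG = 9.16 - 8.84 = 0.32 m

0.32 m


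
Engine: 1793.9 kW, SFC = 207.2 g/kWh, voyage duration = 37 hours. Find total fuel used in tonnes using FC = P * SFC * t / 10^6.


Formula: FC (tonnes) = P * SFC * t / 1,000,000
Step 1 — P * SFC * t = 1793.9 * 207.2 * 37 = 13752754.96 g
Step 2 — FC (tonnes) = 13752754.96 / 1,000,000 ≈ 13.753 tonnes (5 s.f.)

13.753 tonnes


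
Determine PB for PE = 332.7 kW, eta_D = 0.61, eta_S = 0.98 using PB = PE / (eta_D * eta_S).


Formula: PB = PE / (eta_D * eta_S)
Step 1 — combined efficiency = eta_D * eta_S = 0.61 * 0.98 = 0.5978
Step 2 — PB = 332.7 / 0.5978 ≈ 556.54 kW (5 s.f.)

556.54 kW


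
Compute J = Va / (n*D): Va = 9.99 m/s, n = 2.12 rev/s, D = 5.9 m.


Formula: J = Va / (n * D)
Step 1 — n * D = 2.12 * 5.9 = 12.508
Step 2 — J = 9.99 / 12.508 ≈ 0.79869 (5 s.f.)

0.79869


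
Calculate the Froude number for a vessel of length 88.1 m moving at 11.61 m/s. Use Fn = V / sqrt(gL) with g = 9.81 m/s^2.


Formula: Fn = V / sqrt(g * L)
Step 1 — g * L = 9.81 * 88.1 = 864.261
Step 2 — sqrt(g * L) = sqrt(864.261) = 29.398316
Step 3 — Fn = 11.61 / 29.398316 ≈ 0.39492 (5 s.f.)

0.39492


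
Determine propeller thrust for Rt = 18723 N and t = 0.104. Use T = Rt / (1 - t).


Formula: T = Rt / (1 - t)
Step 1 — (1 - t) = 1 - 0.104 = 0.896
Step 2 — T = 18723 / 0.896 ≈ 20896 N (5 s.f.)

20896 N


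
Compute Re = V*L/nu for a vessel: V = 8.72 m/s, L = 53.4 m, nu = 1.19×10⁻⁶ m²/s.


Formula: Re = V * L / nu
Step 1 — V * L = 8.72 * 53.4 = 465.648 m^2/s
Step 2 — Re = 465.648 / 1.19e-6 = 3.91e+08

3.91e+08


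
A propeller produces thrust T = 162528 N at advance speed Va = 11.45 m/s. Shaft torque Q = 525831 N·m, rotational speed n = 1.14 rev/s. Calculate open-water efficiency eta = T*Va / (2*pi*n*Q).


Formula: eta = T * Va / (2 * pi * n * Q)
Step 1 — numerator = T * Va = 162528 * 11.45 = 1860945.6
Step 2 — 2 * pi * n = 2 * pi * 1.14 = 7.162831
Step 3 — denominator = 7.162831 * 525831 = 3766438.59
Step 4 — eta = 1860945.6 / 3766438.59 ≈ 0.49409 (5 s.f.)

0.49409


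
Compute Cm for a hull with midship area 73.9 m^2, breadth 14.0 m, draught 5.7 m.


Formula: Cm = Am / (B * T)
Step 1 — B * T = 14.0 * 5.7 = 79.8 m^2
Step 2 — Cm = 73.9 / 79.8 ≈ 0.92607 (5 s.f.)

0.92607


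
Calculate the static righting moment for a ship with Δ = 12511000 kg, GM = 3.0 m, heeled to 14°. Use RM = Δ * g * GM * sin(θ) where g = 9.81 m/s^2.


Formula: GZ = GM * sin(theta); RM = disp * g * GZ
Step 1 — GZ = 3.0 * sin(14°) = 3.0 * 0.241922 = 0.725766 m
Step 2 — RM = 12511000 * 9.81 * 0.725766 ≈ 89075000 N·m (5 s.f.)

89075000 N·m


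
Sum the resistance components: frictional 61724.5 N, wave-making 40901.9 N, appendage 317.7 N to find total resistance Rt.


Formula: Rt = Rf + Rw + Ra
Substituting: Rt = 61724.5 + 40901.9 + 317.7
Result: Rt = 102944.1 N

102944.1 N


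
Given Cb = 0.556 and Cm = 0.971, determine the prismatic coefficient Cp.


Formula: Cp = Cb / Cm
Substituting: Cp = 0.556 / 0.971
Result: Cp ≈ 0.57261 (5 s.f.)

0.57261


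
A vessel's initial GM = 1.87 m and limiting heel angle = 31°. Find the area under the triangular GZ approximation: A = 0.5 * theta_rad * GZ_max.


Formula: GZ_max = GM * sin(theta); Area = 0.5 * theta_rad * GZ_max
Step 1 — GZ_max = 1.87 * sin(31°) = 1.87 * 0.515038 = 0.963121 m
Step 2 — theta_rad = 31 * pi/180 = 0.541052 rad
Step 3 — Area = 0.5 * 0.541052 * 0.963121 ≈ 0.26055 m·rad (5 s.f.)

0.26055 m·rad


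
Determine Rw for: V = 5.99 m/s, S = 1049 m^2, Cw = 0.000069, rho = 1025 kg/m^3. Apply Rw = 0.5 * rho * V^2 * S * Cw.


Formula: Rw = 0.5 * rho * V^2 * S * Cw
Step 1 — V^2 = 5.99^2 = 35.8801
Step 2 — 0.5 * rho * V^2 = 0.5 * 1025 * 35.8801 = 18388.55125
Step 3 — Rw = 18388.55125 * 1049 * 0.000069 ≈ 1331.0 N (5 s.f.)

1331.0 N


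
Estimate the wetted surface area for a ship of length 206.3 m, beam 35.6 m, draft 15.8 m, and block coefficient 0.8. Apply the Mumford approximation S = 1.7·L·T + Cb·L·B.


Formula: S = 1.7*L*T + V/T with V = Cb*L*B*T, i.e. S = L * (1.7*T + Cb*B)
Step 1 — 1.7*T = 1.7 * 15.8 = 26.86 m
Step 2 — Cb*B = 0.8 * 35.6 = 28.48 m
Step 3 — 1.7*T + Cb*B = 26.86 + 28.48 = 55.34 m
Step 4 — S = 206.3 * 55.34 ≈ 11417 m^2 (5 s.f.)

11417 m^2


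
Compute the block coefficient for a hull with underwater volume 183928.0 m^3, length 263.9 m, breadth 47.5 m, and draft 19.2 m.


Formula: Cb = V / (L * B * T)
Step 1 — L * B * T = 263.9 * 47.5 * 19.2 = 240676.8 m^3
Step 2 — Cb = 183928.0 / 240676.8 ≈ 0.76421 (5 s.f.)

0.76421


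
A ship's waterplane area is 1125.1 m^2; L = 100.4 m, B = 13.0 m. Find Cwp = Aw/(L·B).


Formula: Cwp = Aw / (L * B)
Step 1 — L * B = 100.4 * 13.0 = 1305.2 m^2
Step 2 — Cwp = 1125.1 / 1305.2 ≈ 0.86201 (5 s.f.)

0.86201


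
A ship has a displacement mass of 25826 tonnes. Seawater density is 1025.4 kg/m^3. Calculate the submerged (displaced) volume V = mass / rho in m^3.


Formula: V = mass / rho
Step 1 — convert tonnes to kg: 25826 t * 1000 = 25826000 kg
Step 2 — V = 25826000 / 1025.4 ≈ 25186 m^3 (5 s.f.)

25186 m^3


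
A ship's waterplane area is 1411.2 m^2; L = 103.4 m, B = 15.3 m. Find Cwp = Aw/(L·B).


Formula: Cwp = Aw / (L * B)
Step 1 — L * B = 103.4 * 15.3 = 1582.02 m^2
Step 2 — Cwp = 1411.2 / 1582.02 ≈ 0.89202 (5 s.f.)

0.89202


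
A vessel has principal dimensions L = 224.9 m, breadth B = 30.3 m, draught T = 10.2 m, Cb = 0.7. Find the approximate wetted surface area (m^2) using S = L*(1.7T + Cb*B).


Formula: S = 1.7*L*T + V/T with V = Cb*L*B*T, i.e. S = L * (1.7*T + Cb*B)
Step 1 — 1.7*T = 1.7 * 10.2 = 17.34 m
Step 2 — Cb*B = 0.7 * 30.3 = 21.21 m
Step 3 — 1.7*T + Cb*B = 17.34 + 21.21 = 38.55 m
Step 4 — S = 224.9 * 38.55 ≈ 8669.9 m^2 (5 s.f.)

8669.9 m^2


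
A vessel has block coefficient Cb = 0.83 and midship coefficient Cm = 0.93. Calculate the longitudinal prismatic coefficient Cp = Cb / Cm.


Formula: Cp = Cb / Cm
Substituting: Cp = 0.83 / 0.93
Result: Cp ≈ 0.89247 (5 s.f.)

0.89247


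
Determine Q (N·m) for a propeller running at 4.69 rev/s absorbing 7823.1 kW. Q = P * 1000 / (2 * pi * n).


Formula: Q = P_W / (2 * pi * n)
Step 1 — P_W = 7823.1 kW * 1000 = 7823100.0 W
Step 2 — 2 * pi * n = 2 * pi * 4.69 = 29.468139
Step 3 — Q = 7823100.0 / 29.468139 ≈ 265480 N·m (5 s.f.)

265480 N·m


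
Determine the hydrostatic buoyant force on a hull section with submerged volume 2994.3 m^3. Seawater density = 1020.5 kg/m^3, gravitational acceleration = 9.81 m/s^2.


Formula: Fb = rho * g * V
Substituting: Fb = 1020.5 * 9.81 * 2994.3
Intermediate: 1020.5 * 9.81 = 10011.105
Result: Fb = 10011.105 * 2994.3 ≈ 29976000 N (5 s.f.)

29976000 N


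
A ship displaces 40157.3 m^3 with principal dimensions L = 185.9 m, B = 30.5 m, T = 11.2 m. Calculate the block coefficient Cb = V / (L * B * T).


Formula: Cb = V / (L * B * T)
Step 1 — L * B * T = 185.9 * 30.5 * 11.2 = 63503.44 m^3
Step 2 — Cb = 40157.3 / 63503.44 ≈ 0.63236 (5 s.f.)

0.63236


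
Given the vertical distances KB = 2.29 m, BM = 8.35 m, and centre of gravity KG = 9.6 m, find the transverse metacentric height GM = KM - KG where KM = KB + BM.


Formula: GM = KB + BM - KG
Step 1 — KM = KB + BM = 2.29 + 8.35 = 10.64 m
Step 2 — GM = KM - KG = 10.64 - 9.6 = 1.04 m

1.04 m


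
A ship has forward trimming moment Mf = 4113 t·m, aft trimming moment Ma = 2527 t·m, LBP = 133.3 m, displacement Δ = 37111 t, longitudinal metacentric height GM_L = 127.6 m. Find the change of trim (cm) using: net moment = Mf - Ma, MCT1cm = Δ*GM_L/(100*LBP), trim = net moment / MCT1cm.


Formula: net trimming moment = Mf - Ma; MCT1cm = Δ*GM_L/(100*LBP); trim = net moment / MCT1cm
Step 1 — net trimming moment = 4113 - 2527 = 1586 t·m
Step 2 — MCT1cm = 37111 * 127.6 / (100 * 133.3) = 355.2411 t·m/cm
Step 3 — trim = 1586 / 355.2411 ≈ 4.4646 cm (5 s.f.)

4.4646 cm


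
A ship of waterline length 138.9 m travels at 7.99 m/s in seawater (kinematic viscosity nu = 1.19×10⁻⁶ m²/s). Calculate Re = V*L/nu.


Formula: Re = V * L / nu
Step 1 — V * L = 7.99 * 138.9 = 1109.811 m^2/s
Step 2 — Re = 1109.811 / 1.19e-6 = 9.33e+08

9.33e+08


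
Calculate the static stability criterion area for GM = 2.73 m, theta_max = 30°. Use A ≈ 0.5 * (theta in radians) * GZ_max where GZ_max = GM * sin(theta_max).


Formula: GZ_max = GM * sin(theta); Area = 0.5 * theta_rad * GZ_max
Step 1 — GZ_max = 2.73 * sin(30°) = 2.73 * 0.5 = 1.365 m
Step 2 — theta_rad = 30 * pi/180 = 0.523599 rad
Step 3 — Area = 0.5 * 0.523599 * 1.365 ≈ 0.35736 m·rad (5 s.f.)

0.35736 m·rad


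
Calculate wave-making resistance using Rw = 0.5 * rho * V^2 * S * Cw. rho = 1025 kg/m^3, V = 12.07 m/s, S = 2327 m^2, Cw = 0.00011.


Formula: Rw = 0.5 * rho * V^2 * S * Cw
Step 1 — V^2 = 12.07^2 = 145.6849
Step 2 — 0.5 * rho * V^2 = 0.5 * 1025 * 145.6849 = 74663.51125
Step 3 — Rw = 74663.51125 * 2327 * 0.00011 ≈ 19112 N (5 s.f.)

19112 N


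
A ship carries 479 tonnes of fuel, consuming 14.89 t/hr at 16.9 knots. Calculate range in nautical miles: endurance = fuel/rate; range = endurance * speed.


Formula: endurance = fuel / rate; range = endurance * speed
Step 1 — endurance = 479 / 14.89 = 32.1692 hours
Step 2 — range = 32.1692 * 16.9 ≈ 543.66 nautical miles (5 s.f.)

543.66 NM


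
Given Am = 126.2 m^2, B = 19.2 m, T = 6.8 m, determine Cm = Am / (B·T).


Formula: Cm = Am / (B * T)
Step 1 — B * T = 19.2 * 6.8 = 130.56 m^2
Step 2 — Cm = 126.2 / 130.56 ≈ 0.96661 (5 s.f.)

0.96661


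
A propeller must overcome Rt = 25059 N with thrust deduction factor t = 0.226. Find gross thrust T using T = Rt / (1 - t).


Formula: T = Rt / (1 - t)
Step 1 — (1 - t) = 1 - 0.226 = 0.774
Step 2 — T = 25059 / 0.774 ≈ 32376 N (5 s.f.)

32376 N


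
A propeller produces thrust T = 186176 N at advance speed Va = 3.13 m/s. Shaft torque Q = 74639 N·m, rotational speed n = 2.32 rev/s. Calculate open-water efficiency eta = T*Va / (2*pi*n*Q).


Formula: eta = T * Va / (2 * pi * n * Q)
Step 1 — numerator = T * Va = 186176 * 3.13 = 582730.88
Step 2 — 2 * pi * n = 2 * pi * 2.32 = 14.57699
Step 3 — denominator = 14.57699 * 74639 = 1088011.96
Step 4 — eta = 582730.88 / 1088011.96 ≈ 0.53559 (5 s.f.)

0.53559


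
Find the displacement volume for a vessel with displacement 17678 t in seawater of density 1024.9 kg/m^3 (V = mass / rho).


Formula: V = mass / rho
Step 1 — convert tonnes to kg: 17678 t * 1000 = 17678000 kg
Step 2 — V = 17678000 / 1024.9 ≈ 17249 m^3 (5 s.f.)

17249 m^3


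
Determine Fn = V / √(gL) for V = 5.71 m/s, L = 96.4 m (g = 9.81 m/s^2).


Formula: Fn = V / sqrt(g * L)
Step 1 — g * L = 9.81 * 96.4 = 945.684
Step 2 — sqrt(g * L) = sqrt(945.684) = 30.751976
Step 3 — Fn = 5.71 / 30.751976 ≈ 0.18568 (5 s.f.)

0.18568


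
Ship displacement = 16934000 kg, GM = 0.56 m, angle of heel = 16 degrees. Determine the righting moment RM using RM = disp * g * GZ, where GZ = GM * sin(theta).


Formula: GZ = GM * sin(theta); RM = disp * g * GZ
Step 1 — GZ = 0.56 * sin(16°) = 0.56 * 0.275637 = 0.154357 m
Step 2 — RM = 16934000 * 9.81 * 0.154357 ≈ 25642000 N·m (5 s.f.)

25642000 N·m


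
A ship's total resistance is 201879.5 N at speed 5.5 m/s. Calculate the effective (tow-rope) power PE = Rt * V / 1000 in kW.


Formula: PE = Rt * V / 1000 (kW)
Step 1 — PE (W) = 201879.5 * 5.5 = 1110337.25 W
Step 2 — PE (kW) = 1110337.25 / 1000 ≈ 1110.3 kW (5 s.f.)

1110.3 kW


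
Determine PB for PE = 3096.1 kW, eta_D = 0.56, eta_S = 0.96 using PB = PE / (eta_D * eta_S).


Formula: PB = PE / (eta_D * eta_S)
Step 1 — combined efficiency = eta_D * eta_S = 0.56 * 0.96 = 0.5376
Step 2 — PB = 3096.1 / 0.5376 ≈ 5759.1 kW (5 s.f.)

5759.1 kW


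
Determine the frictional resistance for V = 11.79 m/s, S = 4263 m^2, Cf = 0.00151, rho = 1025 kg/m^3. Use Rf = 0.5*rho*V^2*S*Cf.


Formula: Rf = 0.5 * rho * V^2 * S * Cf
Step 1 — V^2 = 11.79^2 = 139.0041
Step 2 — 0.5 * rho * V^2 = 0.5 * 1025 * 139.0041 = 71239.60125
Step 3 — Rf = 71239.60125 * 4263 * 0.00151 ≈ 458580 N (5 s.f.)

458580 N


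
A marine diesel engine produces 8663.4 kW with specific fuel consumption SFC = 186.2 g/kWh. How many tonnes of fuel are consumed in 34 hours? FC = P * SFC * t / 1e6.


Formula: FC (tonnes) = P * SFC * t / 1,000,000
Step 1 — P * SFC * t = 8663.4 * 186.2 * 34 = 54846252.72 g
Step 2 — FC (tonnes) = 54846252.72 / 1,000,000 ≈ 54.846 tonnes (5 s.f.)

54.846 tonnes


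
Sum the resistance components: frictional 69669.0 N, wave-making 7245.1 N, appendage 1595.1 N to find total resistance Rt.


Formula: Rt = Rf + Rw + Ra
Substituting: Rt = 69669.0 + 7245.1 + 1595.1
Result: Rt = 78509.2 N

78509.2 N


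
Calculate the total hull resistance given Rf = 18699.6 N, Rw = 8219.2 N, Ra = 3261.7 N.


Formula: Rt = Rf + Rw + Ra
Substituting: Rt = 18699.6 + 8219.2 + 3261.7
Result: Rt = 30180.5 N

30180.5 N


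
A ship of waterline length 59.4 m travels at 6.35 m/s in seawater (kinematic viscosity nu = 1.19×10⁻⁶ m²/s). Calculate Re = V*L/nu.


Formula: Re = V * L / nu
Step 1 — V * L = 6.35 * 59.4 = 377.19 m^2/s
Step 2 — Re = 377.19 / 1.19e-6 = 3.17e+08

3.17e+08


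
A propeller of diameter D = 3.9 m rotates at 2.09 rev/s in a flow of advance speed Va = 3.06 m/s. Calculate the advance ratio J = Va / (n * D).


Formula: J = Va / (n * D)
Step 1 — n * D = 2.09 * 3.9 = 8.151
Step 2 — J = 3.06 / 8.151 ≈ 0.37541 (5 s.f.)

0.37541


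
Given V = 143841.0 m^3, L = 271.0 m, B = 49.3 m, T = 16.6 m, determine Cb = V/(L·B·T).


Formula: Cb = V / (L * B * T)
Step 1 — L * B * T = 271.0 * 49.3 * 16.6 = 221780.98 m^3
Step 2 — Cb = 143841.0 / 221780.98 ≈ 0.64857 (5 s.f.)

0.64857


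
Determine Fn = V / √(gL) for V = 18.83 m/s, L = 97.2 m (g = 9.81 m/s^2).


Formula: Fn = V / sqrt(g * L)
Step 1 — g * L = 9.81 * 97.2 = 953.532
Step 2 — sqrt(g * L) = sqrt(953.532) = 30.879313
Step 3 — Fn = 18.83 / 30.879313 ≈ 0.60979 (5 s.f.)

0.60979


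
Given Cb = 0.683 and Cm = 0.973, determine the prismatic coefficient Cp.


Formula: Cp = Cb / Cm
Substituting: Cp = 0.683 / 0.973
Result: Cp ≈ 0.70195 (5 s.f.)

0.70195


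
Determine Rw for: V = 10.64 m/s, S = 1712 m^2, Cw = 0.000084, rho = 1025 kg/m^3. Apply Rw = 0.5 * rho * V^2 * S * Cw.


Formula: Rw = 0.5 * rho * V^2 * S * Cw
Step 1 — V^2 = 10.64^2 = 113.2096
Step 2 — 0.5 * rho * V^2 = 0.5 * 1025 * 113.2096 = 58019.92
Step 3 — Rw = 58019.92 * 1712 * 0.000084 ≈ 8343.7 N (5 s.f.)

8343.7 N


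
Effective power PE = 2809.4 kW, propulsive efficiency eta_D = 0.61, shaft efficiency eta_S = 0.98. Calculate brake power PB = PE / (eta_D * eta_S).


Formula: PB = PE / (eta_D * eta_S)
Step 1 — combined efficiency = eta_D * eta_S = 0.61 * 0.98 = 0.5978
Step 2 — PB = 2809.4 / 0.5978 ≈ 4699.6 kW (5 s.f.)

4699.6 kW


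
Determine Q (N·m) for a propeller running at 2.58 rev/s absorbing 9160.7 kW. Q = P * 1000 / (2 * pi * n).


Formula: Q = P_W / (2 * pi * n)
Step 1 — P_W = 9160.7 kW * 1000 = 9160700.0 W
Step 2 — 2 * pi * n = 2 * pi * 2.58 = 16.210618
Step 3 — Q = 9160700.0 / 16.210618 ≈ 565100 N·m (5 s.f.)

565100 N·m


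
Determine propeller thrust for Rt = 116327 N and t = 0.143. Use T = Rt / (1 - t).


Formula: T = Rt / (1 - t)
Step 1 — (1 - t) = 1 - 0.143 = 0.857
Step 2 — T = 116327 / 0.857 ≈ 135740 N (5 s.f.)

135740 N


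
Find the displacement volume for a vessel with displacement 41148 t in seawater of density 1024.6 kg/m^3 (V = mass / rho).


Formula: V = mass / rho
Step 1 — convert tonnes to kg: 41148 t * 1000 = 41148000 kg
Step 2 — V = 41148000 / 1024.6 ≈ 40160 m^3 (5 s.f.)

40160 m^3


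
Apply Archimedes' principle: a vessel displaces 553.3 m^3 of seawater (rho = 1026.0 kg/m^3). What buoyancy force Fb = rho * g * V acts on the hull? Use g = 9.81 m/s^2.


Formula: Fb = rho * g * V
Substituting: Fb = 1026.0 * 9.81 * 553.3
Intermediate: 1026.0 * 9.81 = 10065.06
Result: Fb = 10065.06 * 553.3 ≈ 5569000 N (5 s.f.)

5569000 N


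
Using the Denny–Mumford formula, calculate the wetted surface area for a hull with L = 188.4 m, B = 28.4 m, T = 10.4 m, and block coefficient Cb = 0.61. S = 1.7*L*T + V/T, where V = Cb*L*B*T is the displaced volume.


Formula: S = 1.7*L*T + V/T with V = Cb*L*B*T, i.e. S = L * (1.7*T + Cb*B)
Step 1 — 1.7*T = 1.7 * 10.4 = 17.68 m
Step 2 — Cb*B = 0.61 * 28.4 = 17.324 m
Step 3 — 1.7*T + Cb*B = 17.68 + 17.324 = 35.004 m
Step 4 — S = 188.4 * 35.004 ≈ 6594.8 m^2 (5 s.f.)

6594.8 m^2


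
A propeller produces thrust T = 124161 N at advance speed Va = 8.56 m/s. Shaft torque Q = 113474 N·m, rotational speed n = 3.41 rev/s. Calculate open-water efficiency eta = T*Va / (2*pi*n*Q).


Formula: eta = T * Va / (2 * pi * n * Q)
Step 1 — numerator = T * Va = 124161 * 8.56 = 1062818.16
Step 2 — 2 * pi * n = 2 * pi * 3.41 = 21.425662
Step 3 — denominator = 21.425662 * 113474 = 2431255.57
Step 4 — eta = 1062818.16 / 2431255.57 ≈ 0.43715 (5 s.f.)

0.43715


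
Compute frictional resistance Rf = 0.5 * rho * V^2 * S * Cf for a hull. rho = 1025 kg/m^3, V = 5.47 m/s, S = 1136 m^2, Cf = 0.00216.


Formula: Rf = 0.5 * rho * V^2 * S * Cf
Step 1 — V^2 = 5.47^2 = 29.9209
Step 2 — 0.5 * rho * V^2 = 0.5 * 1025 * 29.9209 = 15334.46125
Step 3 — Rf = 15334.46125 * 1136 * 0.00216 ≈ 37627 N (5 s.f.)

37627 N


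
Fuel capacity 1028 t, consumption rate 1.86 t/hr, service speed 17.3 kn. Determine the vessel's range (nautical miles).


Formula: endurance = fuel / rate; range = endurance * speed
Step 1 — endurance = 1028 / 1.86 = 552.6882 hours
Step 2 — range = 552.6882 * 17.3 ≈ 9561.5 nautical miles (5 s.f.)

9561.5 NM


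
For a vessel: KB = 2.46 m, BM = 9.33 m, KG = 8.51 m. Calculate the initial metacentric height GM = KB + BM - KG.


Formula: GM = KB + BM - KG
Step 1 — KM = KB + BM = 2.46 + 9.33 = 11.79 m
Step 2 — GM = KM - KG = 11.79 - 8.51 = 3.28 m

3.28 m


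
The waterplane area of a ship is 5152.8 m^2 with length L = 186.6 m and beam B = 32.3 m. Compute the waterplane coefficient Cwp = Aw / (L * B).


Formula: Cwp = Aw / (L * B)
Step 1 — L * B = 186.6 * 32.3 = 6027.18 m^2
Step 2 — Cwp = 5152.8 / 6027.18 ≈ 0.85493 (5 s.f.)

0.85493


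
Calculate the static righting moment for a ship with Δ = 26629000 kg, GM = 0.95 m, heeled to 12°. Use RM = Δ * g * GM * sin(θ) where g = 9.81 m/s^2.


Formula: GZ = GM * sin(theta); RM = disp * g * GZ
Step 1 — GZ = 0.95 * sin(12°) = 0.95 * 0.207912 = 0.197516 m
Step 2 — RM = 26629000 * 9.81 * 0.197516 ≈ 51597000 N·m (5 s.f.)

51597000 N·m


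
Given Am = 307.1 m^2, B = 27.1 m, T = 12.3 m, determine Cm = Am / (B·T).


Formula: Cm = Am / (B * T)
Step 1 — B * T = 27.1 * 12.3 = 333.33 m^2
Step 2 — Cm = 307.1 / 333.33 ≈ 0.92131 (5 s.f.)

0.92131


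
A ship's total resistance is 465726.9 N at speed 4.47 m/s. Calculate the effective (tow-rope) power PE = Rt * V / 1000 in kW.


Formula: PE = Rt * V / 1000 (kW)
Step 1 — PE (W) = 465726.9 * 4.47 = 2081799.243 W
Step 2 — PE (kW) = 2081799.243 / 1000 ≈ 2081.8 kW (5 s.f.)

2081.8 kW


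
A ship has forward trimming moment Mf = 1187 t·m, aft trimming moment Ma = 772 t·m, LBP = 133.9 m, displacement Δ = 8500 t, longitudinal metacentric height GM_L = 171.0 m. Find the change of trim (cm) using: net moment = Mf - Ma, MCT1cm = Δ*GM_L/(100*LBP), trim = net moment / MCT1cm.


Formula: net trimming moment = Mf - Ma; MCT1cm = Δ*GM_L/(100*LBP); trim = net moment / MCT1cm
Step 1 — net trimming moment = 1187 - 772 = 415 t·m
Step 2 — MCT1cm = 8500 * 171.0 / (100 * 133.9) = 108.5512 t·m/cm
Step 3 — trim = 415 / 108.5512 ≈ 3.8231 cm (5 s.f.)

3.8231 cm


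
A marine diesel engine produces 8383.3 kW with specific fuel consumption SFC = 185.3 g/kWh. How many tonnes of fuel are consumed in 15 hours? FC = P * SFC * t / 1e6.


Formula: FC (tonnes) = P * SFC * t / 1,000,000
Step 1 — P * SFC * t = 8383.3 * 185.3 * 15 = 23301382.35 g
Step 2 — FC (tonnes) = 23301382.35 / 1,000,000 ≈ 23.301 tonnes (5 s.f.)

23.301 tonnes


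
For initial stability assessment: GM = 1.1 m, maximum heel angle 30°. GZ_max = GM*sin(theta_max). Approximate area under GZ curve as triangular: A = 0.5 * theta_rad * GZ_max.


Formula: GZ_max = GM * sin(theta); Area = 0.5 * theta_rad * GZ_max
Step 1 — GZ_max = 1.1 * sin(30°) = 1.1 * 0.5 = 0.55 m
Step 2 — theta_rad = 30 * pi/180 = 0.523599 rad
Step 3 — Area = 0.5 * 0.523599 * 0.55 ≈ 0.14399 m·rad (5 s.f.)

0.14399 m·rad


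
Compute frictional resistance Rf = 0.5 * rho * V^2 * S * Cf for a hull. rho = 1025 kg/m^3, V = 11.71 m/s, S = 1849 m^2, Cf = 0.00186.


Formula: Rf = 0.5 * rho * V^2 * S * Cf
Step 1 — V^2 = 11.71^2 = 137.1241
Step 2 — 0.5 * rho * V^2 = 0.5 * 1025 * 137.1241 = 70276.10125
Step 3 — Rf = 70276.10125 * 1849 * 0.00186 ≈ 241690 N (5 s.f.)

241690 N


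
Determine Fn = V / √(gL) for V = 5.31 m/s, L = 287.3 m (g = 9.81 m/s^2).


Formula: Fn = V / sqrt(g * L)
Step 1 — g * L = 9.81 * 287.3 = 2818.413
Step 2 — sqrt(g * L) = sqrt(2818.413) = 53.088728
Step 3 — Fn = 5.31 / 53.088728 ≈ 0.10002 (5 s.f.)

0.10002


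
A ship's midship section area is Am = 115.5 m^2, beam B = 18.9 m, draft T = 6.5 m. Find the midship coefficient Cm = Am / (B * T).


Formula: Cm = Am / (B * T)
Step 1 — B * T = 18.9 * 6.5 = 122.85 m^2
Step 2 — Cm = 115.5 / 122.85 ≈ 0.94017 (5 s.f.)

0.94017


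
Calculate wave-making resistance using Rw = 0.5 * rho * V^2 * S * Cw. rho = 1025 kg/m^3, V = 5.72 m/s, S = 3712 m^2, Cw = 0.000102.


Formula: Rw = 0.5 * rho * V^2 * S * Cw
Step 1 — V^2 = 5.72^2 = 32.7184
Step 2 — 0.5 * rho * V^2 = 0.5 * 1025 * 32.7184 = 16768.18
Step 3 — Rw = 16768.18 * 3712 * 0.000102 ≈ 6348.8 N (5 s.f.)

6348.8 N


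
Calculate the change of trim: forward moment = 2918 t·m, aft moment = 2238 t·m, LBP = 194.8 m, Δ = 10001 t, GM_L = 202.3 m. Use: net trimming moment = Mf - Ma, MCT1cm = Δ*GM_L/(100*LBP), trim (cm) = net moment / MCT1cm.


Formula: net trimming moment = Mf - Ma; MCT1cm = Δ*GM_L/(100*LBP); trim = net moment / MCT1cm
Step 1 — net trimming moment = 2918 - 2238 = 680 t·m
Step 2 — MCT1cm = 10001 * 202.3 / (100 * 194.8) = 103.8605 t·m/cm
Step 3 — trim = 680 / 103.8605 ≈ 6.5472 cm (5 s.f.)

6.5472 cm


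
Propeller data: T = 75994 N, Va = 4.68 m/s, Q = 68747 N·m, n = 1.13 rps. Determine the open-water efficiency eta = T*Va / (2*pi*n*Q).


Formula: eta = T * Va / (2 * pi * n * Q)
Step 1 — numerator = T * Va = 75994 * 4.68 = 355651.92
Step 2 — 2 * pi * n = 2 * pi * 1.13 = 7.099999
Step 3 — denominator = 7.099999 * 68747 = 488103.63
Step 4 — eta = 355651.92 / 488103.63 ≈ 0.72864 (5 s.f.)

0.72864


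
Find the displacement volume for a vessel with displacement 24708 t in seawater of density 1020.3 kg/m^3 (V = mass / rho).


Formula: V = mass / rho
Step 1 — convert tonnes to kg: 24708 t * 1000 = 24708000 kg
Step 2 — V = 24708000 / 1020.3 ≈ 24216 m^3 (5 s.f.)

24216 m^3


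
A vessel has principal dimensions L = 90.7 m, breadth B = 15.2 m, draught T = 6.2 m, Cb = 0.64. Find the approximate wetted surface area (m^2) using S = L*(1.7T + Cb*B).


Formula: S = 1.7*L*T + V/T with V = Cb*L*B*T, i.e. S = L * (1.7*T + Cb*B)
Step 1 — 1.7*T = 1.7 * 6.2 = 10.54 m
Step 2 — Cb*B = 0.64 * 15.2 = 9.728 m
Step 3 — 1.7*T + Cb*B = 10.54 + 9.728 = 20.268 m
Step 4 — S = 90.7 * 20.268 ≈ 1838.3 m^2 (5 s.f.)

1838.3 m^2


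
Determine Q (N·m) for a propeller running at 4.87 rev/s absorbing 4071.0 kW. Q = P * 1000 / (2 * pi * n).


Formula: Q = P_W / (2 * pi * n)
Step 1 — P_W = 4071.0 kW * 1000 = 4071000.0 W
Step 2 — 2 * pi * n = 2 * pi * 4.87 = 30.599112
Step 3 — Q = 4071000.0 / 30.599112 ≈ 133040 N·m (5 s.f.)

133040 N·m


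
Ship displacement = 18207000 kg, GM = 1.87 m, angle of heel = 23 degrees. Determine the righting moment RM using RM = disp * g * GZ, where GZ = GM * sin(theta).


Formula: GZ = GM * sin(theta); RM = disp * g * GZ
Step 1 — GZ = 1.87 * sin(23°) = 1.87 * 0.390731 = 0.730667 m
Step 2 — RM = 18207000 * 9.81 * 0.730667 ≈ 130500000 N·m (5 s.f.)

130500000 N·m


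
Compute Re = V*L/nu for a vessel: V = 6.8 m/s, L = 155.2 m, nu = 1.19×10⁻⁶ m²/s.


Formula: Re = V * L / nu
Step 1 — V * L = 6.8 * 155.2 = 1055.36 m^2/s
Step 2 — Re = 1055.36 / 1.19e-6 = 8.87e+08

8.87e+08


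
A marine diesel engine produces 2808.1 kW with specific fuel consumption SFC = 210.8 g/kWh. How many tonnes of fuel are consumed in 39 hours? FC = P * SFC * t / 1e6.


Formula: FC (tonnes) = P * SFC * t / 1,000,000
Step 1 — P * SFC * t = 2808.1 * 210.8 * 39 = 23085951.72 g
Step 2 — FC (tonnes) = 23085951.72 / 1,000,000 ≈ 23.086 tonnes (5 s.f.)

23.086 tonnes


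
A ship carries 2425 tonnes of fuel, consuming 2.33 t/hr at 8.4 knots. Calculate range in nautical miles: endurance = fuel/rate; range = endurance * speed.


Formula: endurance = fuel / rate; range = endurance * speed
Step 1 — endurance = 2425 / 2.33 = 1040.7725 hours
Step 2 — range = 1040.7725 * 8.4 ≈ 8742.5 nautical miles (5 s.f.)

8742.5 NM


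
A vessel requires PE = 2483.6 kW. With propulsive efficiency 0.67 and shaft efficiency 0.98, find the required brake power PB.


Formula: PB = PE / (eta_D * eta_S)
Step 1 — combined efficiency = eta_D * eta_S = 0.67 * 0.98 = 0.6566
Step 2 — PB = 2483.6 / 0.6566 ≈ 3782.5 kW (5 s.f.)

3782.5 kW


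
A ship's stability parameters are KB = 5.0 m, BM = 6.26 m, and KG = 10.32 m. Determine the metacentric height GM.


Formula: GM = KB + BM - KG
Step 1 — KM = KB + BM = 5.0 + 6.26 = 11.26 m
Step 2 — GM = KM - KG = 11.26 - 10.32 = 0.94 m

0.94 m


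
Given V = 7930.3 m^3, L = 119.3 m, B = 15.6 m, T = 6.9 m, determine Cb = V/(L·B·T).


Formula: Cb = V / (L * B * T)
Step 1 — L * B * T = 119.3 * 15.6 * 6.9 = 12841.452 m^3
Step 2 — Cb = 7930.3 / 12841.452 ≈ 0.61755 (5 s.f.)

0.61755


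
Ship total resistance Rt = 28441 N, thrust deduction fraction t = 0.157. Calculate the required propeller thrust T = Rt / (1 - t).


Formula: T = Rt / (1 - t)
Step 1 — (1 - t) = 1 - 0.157 = 0.843
Step 2 — T = 28441 / 0.843 ≈ 33738 N (5 s.f.)

33738 N


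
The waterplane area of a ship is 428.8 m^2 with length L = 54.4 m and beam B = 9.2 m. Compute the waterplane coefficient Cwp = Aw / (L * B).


Formula: Cwp = Aw / (L * B)
Step 1 — L * B = 54.4 * 9.2 = 500.48 m^2
Step 2 — Cwp = 428.8 / 500.48 ≈ 0.85678 (5 s.f.)

0.85678


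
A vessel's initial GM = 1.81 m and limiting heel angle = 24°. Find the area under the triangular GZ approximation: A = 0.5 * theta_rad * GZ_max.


Formula: GZ_max = GM * sin(theta); Area = 0.5 * theta_rad * GZ_max
Step 1 — GZ_max = 1.81 * sin(24°) = 1.81 * 0.406737 = 0.736194 m
Step 2 — theta_rad = 24 * pi/180 = 0.418879 rad
Step 3 — Area = 0.5 * 0.418879 * 0.736194 ≈ 0.15419 m·rad (5 s.f.)

0.15419 m·rad


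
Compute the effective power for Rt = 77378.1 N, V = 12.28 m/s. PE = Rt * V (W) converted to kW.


Formula: PE = Rt * V / 1000 (kW)
Step 1 — PE (W) = 77378.1 * 12.28 = 950203.068 W
Step 2 — PE (kW) = 950203.068 / 1000 ≈ 950.20 kW (5 s.f.)

950.20 kW


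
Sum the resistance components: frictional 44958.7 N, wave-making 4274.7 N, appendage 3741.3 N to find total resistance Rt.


Formula: Rt = Rf + Rw + Ra
Substituting: Rt = 44958.7 + 4274.7 + 3741.3
Result: Rt = 52974.7 N

52974.7 N


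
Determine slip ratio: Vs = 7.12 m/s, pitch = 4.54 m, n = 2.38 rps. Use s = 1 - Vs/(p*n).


Formula: s = 1 - Vs / (p * n)
Step 1 — p * n = 4.54 * 2.38 = 10.8052
Step 2 — Vs / (p*n) = 7.12 / 10.8052 = 0.658942 (6 d.p.)
Step 3 — s = 1 - 0.658942 = 0.341058

0.341058


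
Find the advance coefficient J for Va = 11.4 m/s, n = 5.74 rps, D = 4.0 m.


Formula: J = Va / (n * D)
Step 1 — n * D = 5.74 * 4.0 = 22.96
Step 2 — J = 11.4 / 22.96 ≈ 0.49652 (5 s.f.)

0.49652


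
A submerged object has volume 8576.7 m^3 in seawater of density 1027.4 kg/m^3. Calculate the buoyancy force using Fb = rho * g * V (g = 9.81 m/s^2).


Formula: Fb = rho * g * V
Substituting: Fb = 1027.4 * 9.81 * 8576.7
Intermediate: 1027.4 * 9.81 = 10078.794
Result: Fb = 10078.794 * 8576.7 ≈ 86443000 N (5 s.f.)

86443000 N


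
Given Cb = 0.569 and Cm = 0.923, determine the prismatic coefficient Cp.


Formula: Cp = Cb / Cm
Substituting: Cp = 0.569 / 0.923
Result: Cp ≈ 0.61647 (5 s.f.)

0.61647
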